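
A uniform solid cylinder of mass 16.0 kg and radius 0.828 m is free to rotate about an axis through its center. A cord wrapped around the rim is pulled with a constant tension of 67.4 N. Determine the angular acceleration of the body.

α ≈ 10.2 rad/s²

I = ½MR² = (1/2)(16.0)(0.828)² = 5.485 kg·m².
τ = F R = (67.4)(0.828) = 55.81 N·m.
From τ = Iα: α = 55.81/5.485 = 10.18 rad/s².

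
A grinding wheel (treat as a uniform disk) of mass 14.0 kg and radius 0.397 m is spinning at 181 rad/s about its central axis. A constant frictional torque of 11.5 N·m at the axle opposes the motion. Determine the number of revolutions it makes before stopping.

I = ½MR² = (1/2)(14.0)(0.397)² = 1.103 kg·m².
The net torque has magnitude 11.5 N·m, opposing ω.
|α| = τ/I = 11.50/1.103 = 10.42 rad/s² (deceleration).
ω² = ω₀² − 2|α|θ with ω = 0 ⇒ θ = ω₀²/(2|α|) = 1571 rad = 250.1 rev.

≈ 250 revolutions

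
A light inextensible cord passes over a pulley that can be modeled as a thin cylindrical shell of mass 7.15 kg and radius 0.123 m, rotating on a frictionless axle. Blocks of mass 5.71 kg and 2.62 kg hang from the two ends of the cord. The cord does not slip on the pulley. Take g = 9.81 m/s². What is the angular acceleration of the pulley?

I = MR² = (7.15)(0.123)² = 0.1082 kg·m².
Heavier block: m₁g − T₁ = m₁a. Lighter block: T₂ − m₂g = m₂a.
Pulley: (T₁ − T₂)R = Iα = I(a/R), so T₁ − T₂ = (I/R²)a = 1·M_p a = 7.150·a.
Adding the three: (m₁ − m₂)g = (m₁ + m₂ + 7.150)a, so a = (5.71 − 2.62)(9.81)/(5.71 + 2.62 + 7.150) = 1.958 m/s².
α = a/R = 1.958/0.123 = 15.92 rad/s².

α ≈ 15.9 rad/s²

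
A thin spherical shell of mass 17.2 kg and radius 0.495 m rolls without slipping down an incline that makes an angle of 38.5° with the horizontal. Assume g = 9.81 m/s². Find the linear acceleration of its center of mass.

Translation along the incline: Mg sinθ − f = Ma.
Rotation about the center: fR = Iα with I = (2/3)MR². No-slip gives a = αR, so f = (I/R²)a = (2/3)M a.
Substituting: Mg sinθ = (1 + 0.6667)Ma, so a = g sinθ/(1 + 0.6667) = (9.81) sin 38.5° / 1.667 = 3.664 m/s².

a ≈ 3.66 m/s²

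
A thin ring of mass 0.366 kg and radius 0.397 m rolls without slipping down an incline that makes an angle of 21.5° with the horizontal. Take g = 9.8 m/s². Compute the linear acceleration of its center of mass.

Translation along the incline: Mg sinθ − f = Ma.
Rotation about the center: fR = Iα with I = MR². No-slip gives a = αR, so f = (I/R²)a = M a.
Substituting: Mg sinθ = (1 + 1.000)Ma, so a = g sinθ/(1 + 1.000) = (9.8) sin 21.5° / 2.000 = 1.796 m/s².

a ≈ 1.80 m/s²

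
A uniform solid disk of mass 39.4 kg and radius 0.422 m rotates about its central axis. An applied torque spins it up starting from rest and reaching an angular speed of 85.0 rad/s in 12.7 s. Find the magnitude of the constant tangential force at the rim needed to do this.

F ≈ 55.6 N

I = ½MR² = (1/2)(39.4)(0.422)² = 3.508 kg·m².
α = Δω/Δt = (85.0 − 0)/12.7 = 6.693 rad/s².
The required torque is τ = Iα = (3.508)(6.693) = 23.48 N·m.
A tangential force at the rim gives τ = FR, so F = τ/R = 23.48/0.422 = 55.64 N.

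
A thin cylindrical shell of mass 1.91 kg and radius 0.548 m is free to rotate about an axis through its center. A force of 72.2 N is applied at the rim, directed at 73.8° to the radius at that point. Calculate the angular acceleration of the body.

α ≈ 66.2 rad/s²

I = MR² = (1.91)(0.548)² = 0.5736 kg·m².
Only the tangential component produces torque: τ = F R sinθ = (72.2)(0.548) sin 73.8° = 37.99 N·m.
Newton's second law for rotation, τ = Iα, gives α = τ/I = 37.99/0.5736 = 66.24 rad/s².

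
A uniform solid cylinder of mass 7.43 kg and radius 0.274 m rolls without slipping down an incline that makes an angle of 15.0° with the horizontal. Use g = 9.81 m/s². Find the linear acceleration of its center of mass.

Translation along the incline: Mg sinθ − f = Ma.
Rotation about the center: fR = Iα with I = ½MR². No-slip gives a = αR, so f = (I/R²)a = (1/2)M a.
Substituting: Mg sinθ = (1 + 0.5000)Ma, so a = g sinθ/(1 + 0.5000) = (9.81) sin 15.0° / 1.500 = 1.693 m/s².

a ≈ 1.69 m/s²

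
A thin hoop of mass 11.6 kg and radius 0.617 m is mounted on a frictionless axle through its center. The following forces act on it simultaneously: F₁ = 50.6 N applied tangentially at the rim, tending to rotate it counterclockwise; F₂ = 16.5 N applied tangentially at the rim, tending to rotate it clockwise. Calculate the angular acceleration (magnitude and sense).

I = MR² = (11.6)(0.617)² = 4.416 kg·m².
Taking counterclockwise as positive: τ₁ = +(50.6)(0.617) = +31.22 N·m; τ₂ = −(16.5)(0.617) = −10.18 N·m.
Net torque τ = 21.04 N·m.
α = τ/I = 21.04/4.416 = 4.764 rad/s².

α ≈ 4.76 rad/s², counterclockwise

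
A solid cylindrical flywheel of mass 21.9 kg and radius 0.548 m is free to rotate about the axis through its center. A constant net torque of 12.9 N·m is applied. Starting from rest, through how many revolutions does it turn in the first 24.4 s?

I = ½MR² = (1/2)(21.9)(0.548)² = 3.288 kg·m².
α = τ/I = 12.9/3.288 = 3.923 rad/s².
θ = ½αt² = ½(3.923)(24.4)² = 1168 rad.
Revolutions = θ/(2π) = 185.9.

≈ 186 revolutions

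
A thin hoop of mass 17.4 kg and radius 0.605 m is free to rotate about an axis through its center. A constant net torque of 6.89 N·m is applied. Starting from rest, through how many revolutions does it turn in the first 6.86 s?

I = MR² = (17.4)(0.605)² = 6.369 kg·m².
α = τ/I = 6.89/6.369 = 1.082 rad/s².
θ = ½αt² = ½(1.082)(6.86)² = 25.46 rad.
Revolutions = θ/(2π) = 4.051.

≈ 4.05 revolutions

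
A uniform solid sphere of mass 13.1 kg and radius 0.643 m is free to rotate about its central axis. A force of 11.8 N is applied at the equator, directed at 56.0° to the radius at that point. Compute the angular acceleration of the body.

α ≈ 2.90 rad/s²

I = (2/5)MR² = (2/5)(13.1)(0.643)² = 2.166 kg·m².
Only the tangential component produces torque: τ = F R sinθ = (11.8)(0.643) sin 56.0° = 6.290 N·m.
From τ = Iα: α = 6.290/2.166 = 2.903 rad/s².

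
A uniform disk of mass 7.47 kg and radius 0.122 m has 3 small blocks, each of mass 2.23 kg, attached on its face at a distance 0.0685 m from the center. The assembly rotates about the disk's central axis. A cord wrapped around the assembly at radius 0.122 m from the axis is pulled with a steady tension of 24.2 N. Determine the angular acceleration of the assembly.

I_disk = ½MR² = ½(7.47)(0.122)² = 0.05559 kg·m².
I_blocks = 3·m·r² = 3(2.23)(0.0685)² = 0.03139 kg·m².
Total I = 0.08698 kg·m².
τ = F r = (24.2)(0.122) = 2.952 N·m.
α = τ/I = 2.952/0.08698 = 33.94 rad/s².

α ≈ 33.9 rad/s²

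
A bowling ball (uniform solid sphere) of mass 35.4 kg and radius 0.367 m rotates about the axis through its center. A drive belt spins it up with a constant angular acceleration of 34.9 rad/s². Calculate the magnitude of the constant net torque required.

I = (2/5)MR² = (2/5)(35.4)(0.367)² = 1.907 kg·m².
τ = Iα = (1.907)(34.90) = 66.56 N·m.

τ ≈ 66.6 N·m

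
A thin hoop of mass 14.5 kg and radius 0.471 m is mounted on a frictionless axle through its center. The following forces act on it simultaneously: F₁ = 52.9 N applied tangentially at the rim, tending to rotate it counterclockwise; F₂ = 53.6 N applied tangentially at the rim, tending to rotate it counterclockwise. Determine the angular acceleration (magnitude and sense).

I = MR² = (14.5)(0.471)² = 3.217 kg·m².
Taking counterclockwise as positive: τ₁ = +(52.9)(0.471) = +24.92 N·m; τ₂ = +(53.6)(0.471) = +25.25 N·m.
Net torque τ = 50.16 N·m.
α = τ/I = 50.16/3.217 = 15.59 rad/s².

α ≈ 15.6 rad/s², counterclockwise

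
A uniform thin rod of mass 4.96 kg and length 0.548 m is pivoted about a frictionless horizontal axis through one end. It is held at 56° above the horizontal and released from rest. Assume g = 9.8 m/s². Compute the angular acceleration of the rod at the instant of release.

α ≈ 15.0 rad/s²

About the pivot, I = (1/3)ML² = (1/3)(4.96)(0.548)² = 0.4965 kg·m².
The weight acts at the center, a distance L/2 = 0.2740 m from the pivot; τ = Mg(L/2) cos 56° = 7.448 N·m.
α = τ/I = 7.448/0.4965 = 15.00 rad/s².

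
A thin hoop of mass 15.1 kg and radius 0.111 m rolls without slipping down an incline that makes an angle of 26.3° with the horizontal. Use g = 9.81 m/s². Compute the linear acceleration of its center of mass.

Translation along the incline: Mg sinθ − f = Ma.
Rotation about the center: fR = Iα with I = MR². No-slip gives a = αR, so f = (I/R²)a = M a.
Substituting: Mg sinθ = (1 + 1.000)Ma, so a = g sinθ/(1 + 1.000) = (9.81) sin 26.3° / 2.000 = 2.173 m/s².

a ≈ 2.17 m/s²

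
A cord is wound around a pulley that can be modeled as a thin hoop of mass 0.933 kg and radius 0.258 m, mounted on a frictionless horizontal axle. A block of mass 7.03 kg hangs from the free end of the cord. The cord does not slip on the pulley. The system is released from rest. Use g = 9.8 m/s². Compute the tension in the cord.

I = MR² = (0.933)(0.258)² = 0.06210 kg·m².
Block: mg − T = ma. Pulley: TR = Iα. No-slip: a = αR, so T = (I/R²)a = 0.9330·a.
Then mg = (m + 0.9330)a, so a = (7.03)(9.8)/(7.03 + 0.9330) = 8.652 m/s².
T = 0.9330·a = 8.072 N.

T ≈ 8.07 N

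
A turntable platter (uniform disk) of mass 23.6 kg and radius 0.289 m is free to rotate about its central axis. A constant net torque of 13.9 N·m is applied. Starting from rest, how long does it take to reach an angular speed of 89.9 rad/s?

t ≈ 6.37 s

I = ½MR² = (1/2)(23.6)(0.289)² = 0.9855 kg·m².
α = τ/I = 13.9/0.9855 = 14.10 rad/s².
ω = αt ⇒ t = ω/α = 89.9/14.10 = 6.374 s.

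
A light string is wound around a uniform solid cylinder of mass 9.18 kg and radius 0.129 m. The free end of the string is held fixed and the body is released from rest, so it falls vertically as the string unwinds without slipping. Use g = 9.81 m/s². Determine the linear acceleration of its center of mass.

a ≈ 6.54 m/s²

Translation: Mg − T = Ma. Rotation about the center: TR = Iα with I = ½MR².
With a = αR: T = (I/R²)a = (1/2)M a, so Mg = (1 + 0.5000)Ma.
a = g/(1 + 0.5000) = 9.81/1.500 = 6.540 m/s².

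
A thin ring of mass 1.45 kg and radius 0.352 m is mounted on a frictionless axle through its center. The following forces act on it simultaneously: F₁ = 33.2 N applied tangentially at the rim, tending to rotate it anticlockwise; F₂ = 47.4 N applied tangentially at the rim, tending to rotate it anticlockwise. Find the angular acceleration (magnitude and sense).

I = MR² = (1.45)(0.352)² = 0.1797 kg·m².
Taking anticlockwise as positive: τ₁ = +(33.2)(0.352) = +11.69 N·m; τ₂ = +(47.4)(0.352) = +16.68 N·m.
Net torque τ = 28.37 N·m.
α = τ/I = 28.37/0.1797 = 157.9 rad/s².

α ≈ 158 rad/s², anticlockwise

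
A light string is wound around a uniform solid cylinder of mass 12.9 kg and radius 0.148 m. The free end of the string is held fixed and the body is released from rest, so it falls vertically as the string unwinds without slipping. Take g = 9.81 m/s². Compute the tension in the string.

T ≈ 42.2 N

Translation: Mg − T = Ma. Rotation about the center: TR = Iα with I = ½MR².
With a = αR: T = (I/R²)a = (1/2)M a, so Mg = (1 + 0.5000)Ma.
a = g/(1 + 0.5000) = 9.81/1.500 = 6.540 m/s².
T = 0.5000·M·a = (0.5000)(12.9)(6.540) = 42.18 N.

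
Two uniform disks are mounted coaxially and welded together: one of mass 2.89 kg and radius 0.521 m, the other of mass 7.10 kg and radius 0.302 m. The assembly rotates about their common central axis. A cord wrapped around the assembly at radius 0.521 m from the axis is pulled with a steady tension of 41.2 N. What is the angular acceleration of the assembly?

I = ½M₁R₁² + ½M₂R₂² = ½(2.89)(0.521)² + ½(7.10)(0.302)² = 0.7160 kg·m².
τ = F r = (41.2)(0.521) = 21.47 N·m.
α = τ/I = 21.47/0.7160 = 29.98 rad/s².

α ≈ 30.0 rad/s²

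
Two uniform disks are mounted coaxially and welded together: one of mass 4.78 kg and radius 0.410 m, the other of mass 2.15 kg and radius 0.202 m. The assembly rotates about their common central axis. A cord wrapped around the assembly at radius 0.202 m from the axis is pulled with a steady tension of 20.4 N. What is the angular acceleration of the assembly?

α ≈ 9.25 rad/s²

I = ½M₁R₁² + ½M₂R₂² = ½(4.78)(0.410)² + ½(2.15)(0.202)² = 0.4456 kg·m².
τ = F r = (20.4)(0.202) = 4.121 N·m.
α = τ/I = 4.121/0.4456 = 9.247 rad/s².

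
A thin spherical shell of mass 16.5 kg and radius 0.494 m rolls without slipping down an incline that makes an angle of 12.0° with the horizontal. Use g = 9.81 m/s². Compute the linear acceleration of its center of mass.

a ≈ 1.22 m/s²

Translation along the incline: Mg sinθ − f = Ma.
Rotation about the center: fR = Iα with I = (2/3)MR². No-slip gives a = αR, so f = (I/R²)a = (2/3)M a.
Substituting: Mg sinθ = (1 + 0.6667)Ma, so a = g sinθ/(1 + 0.6667) = (9.81) sin 12.0° / 1.667 = 1.224 m/s².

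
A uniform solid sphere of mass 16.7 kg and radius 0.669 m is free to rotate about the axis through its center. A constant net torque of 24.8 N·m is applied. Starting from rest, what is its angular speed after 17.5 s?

ω ≈ 145 rad/s

I = (2/5)MR² = (2/5)(16.7)(0.669)² = 2.990 kg·m².
α = τ/I = 24.8/2.990 = 8.295 rad/s².
ω = ω₀ + αt = 0 + (8.295)(17.5) = 145.2 rad/s.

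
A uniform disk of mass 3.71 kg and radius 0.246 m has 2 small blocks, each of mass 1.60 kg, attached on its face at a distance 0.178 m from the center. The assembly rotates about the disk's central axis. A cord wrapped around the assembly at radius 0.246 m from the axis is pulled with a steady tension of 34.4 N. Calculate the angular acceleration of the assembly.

I_disk = ½MR² = ½(3.71)(0.246)² = 0.1123 kg·m².
I_blocks = 2·m·r² = 2(1.60)(0.178)² = 0.1014 kg·m².
Total I = 0.2136 kg·m².
τ = F r = (34.4)(0.246) = 8.462 N·m.
α = τ/I = 8.462/0.2136 = 39.61 rad/s².

α ≈ 39.6 rad/s²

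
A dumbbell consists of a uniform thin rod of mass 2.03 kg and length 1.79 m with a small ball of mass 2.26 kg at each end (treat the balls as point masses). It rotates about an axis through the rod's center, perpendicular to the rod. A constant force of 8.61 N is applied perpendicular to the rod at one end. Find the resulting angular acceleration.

I_rod = (1/12)ML² = (1/12)(2.03)(1.79)² = 0.5420 kg·m².
I_balls = 2·m·(L/2)² = 2(2.26)(0.8950)² = 3.621 kg·m².
Total I = 4.163 kg·m².
τ = F·(L/2) = (8.61)(0.895) = 7.706 N·m.
α = τ/I = 7.706/4.163 = 1.851 rad/s².

α ≈ 1.85 rad/s²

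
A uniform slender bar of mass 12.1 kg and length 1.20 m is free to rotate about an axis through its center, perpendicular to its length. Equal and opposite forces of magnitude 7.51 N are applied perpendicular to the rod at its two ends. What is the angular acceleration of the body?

α ≈ 6.21 rad/s²

I = (1/12)ML² = (1/12)(12.1)(1.20)² = 1.452 kg·m².
The couple gives τ = F·(L/2) + F·(L/2) = F L = (7.51)(1.20) = 9.012 N·m.
From τ = Iα: α = 9.012/1.452 = 6.207 rad/s².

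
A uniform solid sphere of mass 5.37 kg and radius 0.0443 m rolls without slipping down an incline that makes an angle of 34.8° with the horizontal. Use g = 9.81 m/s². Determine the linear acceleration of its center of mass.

a ≈ 4.00 m/s²

Translation along the incline: Mg sinθ − f = Ma.
Rotation about the center: fR = Iα with I = (2/5)MR². No-slip gives a = αR, so f = (I/R²)a = (2/5)M a.
Substituting: Mg sinθ = (1 + 0.4000)Ma, so a = g sinθ/(1 + 0.4000) = (9.81) sin 34.8° / 1.400 = 3.999 m/s².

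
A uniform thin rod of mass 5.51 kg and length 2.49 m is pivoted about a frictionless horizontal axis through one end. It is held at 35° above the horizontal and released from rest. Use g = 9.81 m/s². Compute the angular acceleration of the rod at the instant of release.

About the pivot, I = (1/3)ML² = (1/3)(5.51)(2.49)² = 11.39 kg·m².
The weight acts at the center, a distance L/2 = 1.245 m from the pivot; τ = Mg(L/2) cos 35° = 55.13 N·m.
α = τ/I = 55.13/11.39 = 4.841 rad/s².
(Equivalently α = (3g/(2L)) cos 35° = 4.841 rad/s².)

α ≈ 4.84 rad/s²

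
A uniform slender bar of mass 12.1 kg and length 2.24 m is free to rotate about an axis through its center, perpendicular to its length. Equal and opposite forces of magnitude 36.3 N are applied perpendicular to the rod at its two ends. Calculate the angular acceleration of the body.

I = (1/12)ML² = (1/12)(12.1)(2.24)² = 5.059 kg·m².
The couple gives τ = F·(L/2) + F·(L/2) = F L = (36.3)(2.24) = 81.31 N·m.
Newton's second law for rotation, τ = Iα, gives α = τ/I = 81.31/5.059 = 16.07 rad/s².

α ≈ 16.1 rad/s²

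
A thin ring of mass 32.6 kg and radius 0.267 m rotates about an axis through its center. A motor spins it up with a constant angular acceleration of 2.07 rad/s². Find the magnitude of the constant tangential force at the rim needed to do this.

I = MR² = (32.6)(0.267)² = 2.324 kg·m².
The required torque is τ = Iα = (2.324)(2.070) = 4.811 N·m.
A tangential force at the rim gives τ = FR, so F = τ/R = 4.811/0.267 = 18.02 N.

F ≈ 18.0 N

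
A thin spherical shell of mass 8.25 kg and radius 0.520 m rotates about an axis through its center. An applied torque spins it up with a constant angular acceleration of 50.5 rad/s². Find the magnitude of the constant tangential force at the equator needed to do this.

I = (2/3)MR² = (2/3)(8.25)(0.520)² = 1.487 kg·m².
The required torque is τ = Iα = (1.487)(50.50) = 75.10 N·m.
A tangential force at the equator gives τ = FR, so F = τ/R = 75.10/0.520 = 144.4 N.

F ≈ 144 N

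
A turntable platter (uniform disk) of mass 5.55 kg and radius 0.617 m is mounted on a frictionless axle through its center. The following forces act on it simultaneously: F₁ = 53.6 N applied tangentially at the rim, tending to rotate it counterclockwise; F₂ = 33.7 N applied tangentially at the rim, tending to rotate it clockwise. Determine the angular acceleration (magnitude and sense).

α ≈ 11.6 rad/s², counterclockwise

I = ½MR² = (1/2)(5.55)(0.617)² = 1.056 kg·m².
Taking counterclockwise as positive: τ₁ = +(53.6)(0.617) = +33.07 N·m; τ₂ = −(33.7)(0.617) = −20.79 N·m.
Net torque τ = 12.28 N·m.
α = τ/I = 12.28/1.056 = 11.62 rad/s².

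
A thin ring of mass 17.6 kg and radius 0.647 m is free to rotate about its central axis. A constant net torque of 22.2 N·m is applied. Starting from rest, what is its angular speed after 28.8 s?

ω ≈ 86.8 rad/s

I = MR² = (17.6)(0.647)² = 7.368 kg·m².
α = τ/I = 22.2/7.368 = 3.013 rad/s².
ω = ω₀ + αt = 0 + (3.013)(28.8) = 86.78 rad/s.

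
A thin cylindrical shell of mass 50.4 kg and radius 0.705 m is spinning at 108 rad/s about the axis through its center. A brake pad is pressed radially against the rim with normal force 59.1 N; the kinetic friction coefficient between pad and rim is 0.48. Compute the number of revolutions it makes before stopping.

I = MR² = (50.4)(0.705)² = 25.05 kg·m².
Friction force f = μN = (0.48)(59.1) = 28.37 N at the rim; torque magnitude τ = fR = 20.00 N·m, opposing ω.
|α| = τ/I = 20.00/25.05 = 0.7984 rad/s² (deceleration).
ω² = ω₀² − 2|α|θ with ω = 0 ⇒ θ = ω₀²/(2|α|) = 7305 rad = 1163 rev.

≈ 1160 revolutions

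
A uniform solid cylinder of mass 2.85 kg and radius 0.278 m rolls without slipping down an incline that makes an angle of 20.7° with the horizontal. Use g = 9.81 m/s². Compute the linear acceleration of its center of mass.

a ≈ 2.31 m/s²

Translation along the incline: Mg sinθ − f = Ma.
Rotation about the center: fR = Iα with I = ½MR². No-slip gives a = αR, so f = (I/R²)a = (1/2)M a.
Substituting: Mg sinθ = (1 + 0.5000)Ma, so a = g sinθ/(1 + 0.5000) = (9.81) sin 20.7° / 1.500 = 2.312 m/s².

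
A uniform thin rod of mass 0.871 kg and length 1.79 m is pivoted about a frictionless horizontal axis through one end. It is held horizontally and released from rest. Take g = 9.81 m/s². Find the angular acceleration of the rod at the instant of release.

About the pivot, I = (1/3)ML² = (1/3)(0.871)(1.79)² = 0.9303 kg·m².
The weight acts at the center, a distance L/2 = 0.8950 m from the pivot; τ = Mg(L/2) = 7.647 N·m.
α = τ/I = 7.647/0.9303 = 8.221 rad/s².
(Equivalently α = (3g/(2L)) = 8.221 rad/s².)

α ≈ 8.22 rad/s²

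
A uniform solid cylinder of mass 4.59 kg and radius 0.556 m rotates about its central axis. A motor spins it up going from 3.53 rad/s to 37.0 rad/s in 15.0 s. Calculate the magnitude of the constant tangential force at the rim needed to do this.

F ≈ 2.85 N

I = ½MR² = (1/2)(4.59)(0.556)² = 0.7095 kg·m².
α = Δω/Δt = (37.0 − 3.53)/15.0 = 2.231 rad/s².
The required torque is τ = Iα = (0.7095)(2.231) = 1.583 N·m.
A tangential force at the rim gives τ = FR, so F = τ/R = 1.583/0.556 = 2.847 N.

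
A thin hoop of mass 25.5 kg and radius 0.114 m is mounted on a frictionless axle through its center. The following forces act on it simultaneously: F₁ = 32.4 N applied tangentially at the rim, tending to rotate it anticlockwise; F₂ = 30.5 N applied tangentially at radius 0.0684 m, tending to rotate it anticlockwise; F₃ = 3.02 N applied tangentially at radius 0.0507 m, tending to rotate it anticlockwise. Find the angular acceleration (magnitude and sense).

α ≈ 17.9 rad/s², anticlockwise

I = MR² = (25.5)(0.114)² = 0.3314 kg·m².
Taking anticlockwise as positive: τ₁ = +(32.4)(0.114) = +3.694 N·m; τ₂ = +(30.5)(0.0684) = +2.086 N·m; τ₃ = +(3.02)(0.0507) = +0.1531 N·m.
Net torque τ = 5.933 N·m.
α = τ/I = 5.933/0.3314 = 17.90 rad/s².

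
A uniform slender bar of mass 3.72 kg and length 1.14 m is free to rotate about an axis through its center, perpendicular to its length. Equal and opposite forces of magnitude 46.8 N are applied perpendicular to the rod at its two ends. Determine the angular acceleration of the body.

I = (1/12)ML² = (1/12)(3.72)(1.14)² = 0.4029 kg·m².
The couple gives τ = F·(L/2) + F·(L/2) = F L = (46.8)(1.14) = 53.35 N·m.
From τ = Iα: α = 53.35/0.4029 = 132.4 rad/s².

α ≈ 132 rad/s²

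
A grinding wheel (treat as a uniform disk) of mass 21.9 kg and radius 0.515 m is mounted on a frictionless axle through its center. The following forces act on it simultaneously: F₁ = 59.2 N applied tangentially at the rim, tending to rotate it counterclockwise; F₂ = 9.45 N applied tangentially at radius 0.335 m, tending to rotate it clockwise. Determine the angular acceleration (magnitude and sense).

I = ½MR² = (1/2)(21.9)(0.515)² = 2.904 kg·m².
Taking counterclockwise as positive: τ₁ = +(59.2)(0.515) = +30.49 N·m; τ₂ = −(9.45)(0.335) = −3.166 N·m.
Net torque τ = 27.32 N·m.
α = τ/I = 27.32/2.904 = 9.408 rad/s².

α ≈ 9.41 rad/s², counterclockwise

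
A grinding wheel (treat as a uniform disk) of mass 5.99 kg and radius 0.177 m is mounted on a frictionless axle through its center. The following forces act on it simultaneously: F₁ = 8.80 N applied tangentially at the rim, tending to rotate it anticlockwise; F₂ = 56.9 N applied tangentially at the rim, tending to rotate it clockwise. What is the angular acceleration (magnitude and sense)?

α ≈ 90.7 rad/s², clockwise

I = ½MR² = (1/2)(5.99)(0.177)² = 0.09383 kg·m².
Taking anticlockwise as positive: τ₁ = +(8.80)(0.177) = +1.558 N·m; τ₂ = −(56.9)(0.177) = −10.07 N·m.
Net torque τ = -8.514 N·m.
α = τ/I = -8.514/0.09383 = -90.74 rad/s².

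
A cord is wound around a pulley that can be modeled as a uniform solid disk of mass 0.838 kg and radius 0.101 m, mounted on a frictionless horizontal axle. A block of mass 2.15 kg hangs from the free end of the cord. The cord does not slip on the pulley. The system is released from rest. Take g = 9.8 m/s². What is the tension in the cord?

T ≈ 3.44 N

I = ½MR² = (1/2)(0.838)(0.101)² = 0.004274 kg·m².
Block: mg − T = ma. Pulley: TR = Iα. No-slip: a = αR, so T = (I/R²)a = 0.4190·a.
Then mg = (m + 0.4190)a, so a = (2.15)(9.8)/(2.15 + 0.4190) = 8.202 m/s².
T = 0.4190·a = 3.436 N.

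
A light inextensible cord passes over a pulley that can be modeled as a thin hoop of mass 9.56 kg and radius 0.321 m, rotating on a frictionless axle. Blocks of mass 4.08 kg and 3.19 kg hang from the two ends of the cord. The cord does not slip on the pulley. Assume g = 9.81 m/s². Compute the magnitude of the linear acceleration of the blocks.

I = MR² = (9.56)(0.321)² = 0.9851 kg·m².
Heavier block: m₁g − T₁ = m₁a. Lighter block: T₂ − m₂g = m₂a.
Pulley: (T₁ − T₂)R = Iα = I(a/R), so T₁ − T₂ = (I/R²)a = 1·M_p a = 9.560·a.
Adding the three: (m₁ − m₂)g = (m₁ + m₂ + 9.560)a, so a = (4.08 − 3.19)(9.81)/(4.08 + 3.19 + 9.560) = 0.5188 m/s².

a ≈ 0.519 m/s²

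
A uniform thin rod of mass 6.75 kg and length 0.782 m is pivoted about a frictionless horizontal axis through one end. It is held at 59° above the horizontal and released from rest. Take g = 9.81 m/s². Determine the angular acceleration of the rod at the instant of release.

α ≈ 9.69 rad/s²

About the pivot, I = (1/3)ML² = (1/3)(6.75)(0.782)² = 1.376 kg·m².
The weight acts at the center, a distance L/2 = 0.3910 m from the pivot; τ = Mg(L/2) cos 59° = 13.33 N·m.
α = τ/I = 13.33/1.376 = 9.692 rad/s².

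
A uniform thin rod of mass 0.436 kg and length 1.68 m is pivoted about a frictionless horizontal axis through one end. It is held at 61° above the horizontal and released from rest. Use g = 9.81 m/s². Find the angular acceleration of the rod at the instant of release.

About the pivot, I = (1/3)ML² = (1/3)(0.436)(1.68)² = 0.4102 kg·m².
The weight acts at the center, a distance L/2 = 0.8400 m from the pivot; τ = Mg(L/2) cos 61° = 1.742 N·m.
α = τ/I = 1.742/0.4102 = 4.246 rad/s².

α ≈ 4.25 rad/s²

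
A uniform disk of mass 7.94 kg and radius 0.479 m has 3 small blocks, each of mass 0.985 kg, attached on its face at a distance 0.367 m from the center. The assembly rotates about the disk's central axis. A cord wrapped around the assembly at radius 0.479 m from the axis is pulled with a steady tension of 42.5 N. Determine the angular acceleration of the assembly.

α ≈ 15.6 rad/s²

I_disk = ½MR² = ½(7.94)(0.479)² = 0.9109 kg·m².
I_blocks = 3·m·r² = 3(0.985)(0.367)² = 0.3980 kg·m².
Total I = 1.309 kg·m².
τ = F r = (42.5)(0.479) = 20.36 N·m.
α = τ/I = 20.36/1.309 = 15.55 rad/s².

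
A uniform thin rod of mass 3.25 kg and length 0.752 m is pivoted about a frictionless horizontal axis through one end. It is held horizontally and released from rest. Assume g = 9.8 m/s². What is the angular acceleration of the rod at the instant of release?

About the pivot, I = (1/3)ML² = (1/3)(3.25)(0.752)² = 0.6126 kg·m².
The weight acts at the center, a distance L/2 = 0.3760 m from the pivot; τ = Mg(L/2) = 11.98 N·m.
α = τ/I = 11.98/0.6126 = 19.55 rad/s².

α ≈ 19.5 rad/s²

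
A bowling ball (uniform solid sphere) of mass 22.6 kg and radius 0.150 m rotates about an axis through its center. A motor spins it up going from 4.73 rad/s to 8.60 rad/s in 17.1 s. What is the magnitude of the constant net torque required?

I = (2/5)MR² = (2/5)(22.6)(0.150)² = 0.2034 kg·m².
α = Δω/Δt = (8.60 − 4.73)/17.1 = 0.2263 rad/s².
τ = Iα = (0.2034)(0.2263) = 0.04603 N·m.

τ ≈ 0.0460 N·m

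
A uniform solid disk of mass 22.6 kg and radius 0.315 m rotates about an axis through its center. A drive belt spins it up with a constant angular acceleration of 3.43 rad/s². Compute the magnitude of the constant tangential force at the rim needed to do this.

F ≈ 12.2 N

I = ½MR² = (1/2)(22.6)(0.315)² = 1.121 kg·m².
The required torque is τ = Iα = (1.121)(3.430) = 3.846 N·m.
A tangential force at the rim gives τ = FR, so F = τ/R = 3.846/0.315 = 12.21 N.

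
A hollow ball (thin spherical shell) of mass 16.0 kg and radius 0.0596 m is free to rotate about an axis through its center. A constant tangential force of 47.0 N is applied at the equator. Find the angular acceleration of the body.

α ≈ 73.9 rad/s²

I = (2/3)MR² = (2/3)(16.0)(0.0596)² = 0.03789 kg·m².
τ = F R = (47.0)(0.0596) = 2.801 N·m.
Newton's second law for rotation, τ = Iα, gives α = τ/I = 2.801/0.03789 = 73.93 rad/s².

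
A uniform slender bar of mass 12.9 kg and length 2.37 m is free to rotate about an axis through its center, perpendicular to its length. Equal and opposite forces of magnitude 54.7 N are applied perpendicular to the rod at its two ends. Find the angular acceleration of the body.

α ≈ 21.5 rad/s²

I = (1/12)ML² = (1/12)(12.9)(2.37)² = 6.038 kg·m².
The couple gives τ = F·(L/2) + F·(L/2) = F L = (54.7)(2.37) = 129.6 N·m.
From τ = Iα: α = 129.6/6.038 = 21.47 rad/s².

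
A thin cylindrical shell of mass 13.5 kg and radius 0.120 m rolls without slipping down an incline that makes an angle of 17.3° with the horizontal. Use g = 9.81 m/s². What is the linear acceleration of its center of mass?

a ≈ 1.46 m/s²

Translation along the incline: Mg sinθ − f = Ma.
Rotation about the center: fR = Iα with I = MR². No-slip gives a = αR, so f = (I/R²)a = M a.
Substituting: Mg sinθ = (1 + 1.000)Ma, so a = g sinθ/(1 + 1.000) = (9.81) sin 17.3° / 2.000 = 1.459 m/s².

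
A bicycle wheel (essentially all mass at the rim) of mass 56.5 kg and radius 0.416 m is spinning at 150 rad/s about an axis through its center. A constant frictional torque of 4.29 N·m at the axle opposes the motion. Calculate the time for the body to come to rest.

I = MR² = (56.5)(0.416)² = 9.778 kg·m².
The net torque has magnitude 4.29 N·m, opposing ω.
|α| = τ/I = 4.290/9.778 = 0.4388 rad/s² (deceleration).
0 = ω₀ − |α|t ⇒ t = ω₀/|α| = 150/0.4388 = 341.9 s.

t ≈ 342 s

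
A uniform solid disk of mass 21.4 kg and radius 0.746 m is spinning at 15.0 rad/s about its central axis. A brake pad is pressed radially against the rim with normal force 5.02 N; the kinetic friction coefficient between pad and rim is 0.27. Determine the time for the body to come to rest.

I = ½MR² = (1/2)(21.4)(0.746)² = 5.955 kg·m².
Friction force f = μN = (0.27)(5.02) = 1.355 N at the rim; torque magnitude τ = fR = 1.011 N·m, opposing ω.
|α| = τ/I = 1.011/5.955 = 0.1698 rad/s² (deceleration).
0 = ω₀ − |α|t ⇒ t = ω₀/|α| = 15.0/0.1698 = 88.34 s.

t ≈ 88.3 s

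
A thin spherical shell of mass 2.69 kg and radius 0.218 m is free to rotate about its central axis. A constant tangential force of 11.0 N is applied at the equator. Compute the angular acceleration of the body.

I = (2/3)MR² = (2/3)(2.69)(0.218)² = 0.08523 kg·m².
τ = F R = (11.0)(0.218) = 2.398 N·m.
From τ = Iα: α = 2.398/0.08523 = 28.14 rad/s².

α ≈ 28.1 rad/s²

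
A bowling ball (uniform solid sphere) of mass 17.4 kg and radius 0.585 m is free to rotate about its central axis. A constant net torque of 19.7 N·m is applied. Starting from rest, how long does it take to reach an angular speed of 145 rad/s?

t ≈ 17.5 s

I = (2/5)MR² = (2/5)(17.4)(0.585)² = 2.382 kg·m².
α = τ/I = 19.7/2.382 = 8.271 rad/s².
ω = αt ⇒ t = ω/α = 145/8.271 = 17.53 s.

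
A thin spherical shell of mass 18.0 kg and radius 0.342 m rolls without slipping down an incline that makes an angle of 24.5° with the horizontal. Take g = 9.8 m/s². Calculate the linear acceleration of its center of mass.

Translation along the incline: Mg sinθ − f = Ma.
Rotation about the center: fR = Iα with I = (2/3)MR². No-slip gives a = αR, so f = (I/R²)a = (2/3)M a.
Substituting: Mg sinθ = (1 + 0.6667)Ma, so a = g sinθ/(1 + 0.6667) = (9.8) sin 24.5° / 1.667 = 2.438 m/s².

a ≈ 2.44 m/s²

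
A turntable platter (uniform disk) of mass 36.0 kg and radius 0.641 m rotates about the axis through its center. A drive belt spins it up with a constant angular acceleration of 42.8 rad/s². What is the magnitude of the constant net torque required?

I = ½MR² = (1/2)(36.0)(0.641)² = 7.396 kg·m².
τ = Iα = (7.396)(42.80) = 316.5 N·m.

τ ≈ 317 N·m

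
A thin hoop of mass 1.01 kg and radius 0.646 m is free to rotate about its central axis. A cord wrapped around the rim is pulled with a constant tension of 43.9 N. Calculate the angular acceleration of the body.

α ≈ 67.3 rad/s²

I = MR² = (1.01)(0.646)² = 0.4215 kg·m².
τ = F R = (43.9)(0.646) = 28.36 N·m.
Newton's second law for rotation, τ = Iα, gives α = τ/I = 28.36/0.4215 = 67.28 rad/s².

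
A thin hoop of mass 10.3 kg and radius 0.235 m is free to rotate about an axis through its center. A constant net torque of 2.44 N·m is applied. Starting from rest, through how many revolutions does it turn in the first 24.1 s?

I = MR² = (10.3)(0.235)² = 0.5688 kg·m².
α = τ/I = 2.44/0.5688 = 4.290 rad/s².
θ = ½αt² = ½(4.290)(24.1)² = 1246 rad.
Revolutions = θ/(2π) = 198.3.

≈ 198 revolutions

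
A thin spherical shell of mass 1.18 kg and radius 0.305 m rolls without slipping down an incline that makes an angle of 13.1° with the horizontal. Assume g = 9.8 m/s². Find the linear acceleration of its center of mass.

a ≈ 1.33 m/s²

Translation along the incline: Mg sinθ − f = Ma.
Rotation about the center: fR = Iα with I = (2/3)MR². No-slip gives a = αR, so f = (I/R²)a = (2/3)M a.
Substituting: Mg sinθ = (1 + 0.6667)Ma, so a = g sinθ/(1 + 0.6667) = (9.8) sin 13.1° / 1.667 = 1.333 m/s².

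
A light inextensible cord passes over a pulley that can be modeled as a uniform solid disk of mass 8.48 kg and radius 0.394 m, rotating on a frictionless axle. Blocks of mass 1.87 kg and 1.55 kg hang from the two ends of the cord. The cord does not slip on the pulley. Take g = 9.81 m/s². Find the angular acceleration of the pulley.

I = ½MR² = (1/2)(8.48)(0.394)² = 0.6582 kg·m².
Heavier block: m₁g − T₁ = m₁a. Lighter block: T₂ − m₂g = m₂a.
Pulley: (T₁ − T₂)R = Iα = I(a/R), so T₁ − T₂ = (I/R²)a = (1/2)M_p a = 4.240·a.
Adding the three: (m₁ − m₂)g = (m₁ + m₂ + 4.240)a, so a = (1.87 − 1.55)(9.81)/(1.87 + 1.55 + 4.240) = 0.4098 m/s².
α = a/R = 0.4098/0.394 = 1.040 rad/s².

α ≈ 1.04 rad/s²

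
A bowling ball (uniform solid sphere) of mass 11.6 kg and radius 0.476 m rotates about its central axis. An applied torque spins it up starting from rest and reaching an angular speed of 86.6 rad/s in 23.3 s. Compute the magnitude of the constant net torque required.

I = (2/5)MR² = (2/5)(11.6)(0.476)² = 1.051 kg·m².
α = Δω/Δt = (86.6 − 0)/23.3 = 3.717 rad/s².
τ = Iα = (1.051)(3.717) = 3.907 N·m.

τ ≈ 3.91 N·m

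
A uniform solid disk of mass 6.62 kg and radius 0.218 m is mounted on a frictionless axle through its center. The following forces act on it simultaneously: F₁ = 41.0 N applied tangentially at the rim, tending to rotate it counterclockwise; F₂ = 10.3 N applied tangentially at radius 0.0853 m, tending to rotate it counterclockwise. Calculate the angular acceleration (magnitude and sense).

I = ½MR² = (1/2)(6.62)(0.218)² = 0.1573 kg·m².
Taking counterclockwise as positive: τ₁ = +(41.0)(0.218) = +8.938 N·m; τ₂ = +(10.3)(0.0853) = +0.8786 N·m.
Net torque τ = 9.817 N·m.
α = τ/I = 9.817/0.1573 = 62.41 rad/s².

α ≈ 62.4 rad/s², counterclockwise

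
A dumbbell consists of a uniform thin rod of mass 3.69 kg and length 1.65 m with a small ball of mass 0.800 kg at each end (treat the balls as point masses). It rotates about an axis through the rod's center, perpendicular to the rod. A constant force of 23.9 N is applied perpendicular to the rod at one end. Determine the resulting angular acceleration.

I_rod = (1/12)ML² = (1/12)(3.69)(1.65)² = 0.8372 kg·m².
I_balls = 2·m·(L/2)² = 2(0.800)(0.8250)² = 1.089 kg·m².
Total I = 1.926 kg·m².
τ = F·(L/2) = (23.9)(0.825) = 19.72 N·m.
α = τ/I = 19.72/1.926 = 10.24 rad/s².

α ≈ 10.2 rad/s²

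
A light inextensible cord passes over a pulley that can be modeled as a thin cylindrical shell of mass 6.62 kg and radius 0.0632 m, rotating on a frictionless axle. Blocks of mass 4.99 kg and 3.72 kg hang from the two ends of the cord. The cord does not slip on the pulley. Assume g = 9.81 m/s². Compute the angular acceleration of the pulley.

I = MR² = (6.62)(0.0632)² = 0.02644 kg·m².
Heavier block: m₁g − T₁ = m₁a. Lighter block: T₂ − m₂g = m₂a.
Pulley: (T₁ − T₂)R = Iα = I(a/R), so T₁ − T₂ = (I/R²)a = 1·M_p a = 6.620·a.
Adding the three: (m₁ − m₂)g = (m₁ + m₂ + 6.620)a, so a = (4.99 − 3.72)(9.81)/(4.99 + 3.72 + 6.620) = 0.8127 m/s².
α = a/R = 0.8127/0.0632 = 12.86 rad/s².

α ≈ 12.9 rad/s²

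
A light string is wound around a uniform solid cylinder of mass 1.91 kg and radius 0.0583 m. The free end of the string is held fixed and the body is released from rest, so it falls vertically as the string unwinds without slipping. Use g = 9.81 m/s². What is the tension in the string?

T ≈ 6.25 N

Translation: Mg − T = Ma. Rotation about the center: TR = Iα with I = ½MR².
With a = αR: T = (I/R²)a = (1/2)M a, so Mg = (1 + 0.5000)Ma.
a = g/(1 + 0.5000) = 9.81/1.500 = 6.540 m/s².
T = 0.5000·M·a = (0.5000)(1.91)(6.540) = 6.246 N.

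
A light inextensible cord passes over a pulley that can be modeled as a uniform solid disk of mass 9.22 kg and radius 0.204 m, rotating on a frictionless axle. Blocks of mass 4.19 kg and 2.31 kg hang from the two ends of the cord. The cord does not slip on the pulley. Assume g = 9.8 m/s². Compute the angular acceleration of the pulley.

α ≈ 8.13 rad/s²

I = ½MR² = (1/2)(9.22)(0.204)² = 0.1918 kg·m².
Heavier block: m₁g − T₁ = m₁a. Lighter block: T₂ − m₂g = m₂a.
Pulley: (T₁ − T₂)R = Iα = I(a/R), so T₁ − T₂ = (I/R²)a = (1/2)M_p a = 4.610·a.
Adding the three: (m₁ − m₂)g = (m₁ + m₂ + 4.610)a, so a = (4.19 − 2.31)(9.8)/(4.19 + 2.31 + 4.610) = 1.658 m/s².
α = a/R = 1.658/0.204 = 8.129 rad/s².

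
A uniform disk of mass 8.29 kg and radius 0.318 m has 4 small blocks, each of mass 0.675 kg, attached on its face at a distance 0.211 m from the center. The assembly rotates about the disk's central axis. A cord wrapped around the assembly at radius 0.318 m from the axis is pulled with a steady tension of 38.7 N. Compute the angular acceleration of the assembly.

I_disk = ½MR² = ½(8.29)(0.318)² = 0.4192 kg·m².
I_blocks = 4·m·r² = 4(0.675)(0.211)² = 0.1202 kg·m².
Total I = 0.5394 kg·m².
τ = F r = (38.7)(0.318) = 12.31 N·m.
α = τ/I = 12.31/0.5394 = 22.82 rad/s².

α ≈ 22.8 rad/s²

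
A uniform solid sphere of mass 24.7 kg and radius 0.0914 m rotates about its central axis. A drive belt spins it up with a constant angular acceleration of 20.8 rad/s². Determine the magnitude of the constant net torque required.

τ ≈ 1.72 N·m

I = (2/5)MR² = (2/5)(24.7)(0.0914)² = 0.08254 kg·m².
τ = Iα = (0.08254)(20.80) = 1.717 N·m.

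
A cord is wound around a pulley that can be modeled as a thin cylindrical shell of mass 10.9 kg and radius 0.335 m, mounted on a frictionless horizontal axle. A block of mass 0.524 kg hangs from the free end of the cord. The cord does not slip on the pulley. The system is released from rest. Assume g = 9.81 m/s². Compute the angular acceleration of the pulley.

α ≈ 1.34 rad/s²

I = MR² = (10.9)(0.335)² = 1.223 kg·m².
Block: mg − T = ma. Pulley: TR = Iα. No-slip: a = αR, so T = (I/R²)a = 10.90·a.
Then mg = (m + 10.90)a, so a = (0.524)(9.81)/(0.524 + 10.90) = 0.4500 m/s².
α = a/R = 0.4500/0.335 = 1.343 rad/s².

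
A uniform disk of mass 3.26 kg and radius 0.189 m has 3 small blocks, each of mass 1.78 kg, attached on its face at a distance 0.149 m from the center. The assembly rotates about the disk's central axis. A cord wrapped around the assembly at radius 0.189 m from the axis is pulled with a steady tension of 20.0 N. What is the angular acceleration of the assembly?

I_disk = ½MR² = ½(3.26)(0.189)² = 0.05823 kg·m².
I_blocks = 3·m·r² = 3(1.78)(0.149)² = 0.1186 kg·m².
Total I = 0.1768 kg·m².
τ = F r = (20.0)(0.189) = 3.780 N·m.
α = τ/I = 3.780/0.1768 = 21.38 rad/s².

α ≈ 21.4 rad/s²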